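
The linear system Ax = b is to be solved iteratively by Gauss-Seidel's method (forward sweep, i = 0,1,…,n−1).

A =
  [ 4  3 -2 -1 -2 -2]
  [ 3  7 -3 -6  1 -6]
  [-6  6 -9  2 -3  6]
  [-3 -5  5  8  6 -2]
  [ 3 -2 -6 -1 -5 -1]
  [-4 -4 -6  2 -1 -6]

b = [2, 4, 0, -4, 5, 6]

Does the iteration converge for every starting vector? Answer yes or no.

no

Let D = diag(4, 7, -9, 8, -5, -6); L, U the strict triangles.
GS T = -(D+L)⁻¹U: row 0 first, T[0,4] = -(-2)/(4) = +0.5000; later rows by forward substitution.
  T[0,:] = [+0.0000  -0.7500  +0.5000  +0.2500  +0.5000  +0.5000]
  T[1,:] = [+0.0000  +0.3214  +0.2143  +0.7500  -0.3571  +0.6429]
  T[2,:] = [+0.0000  +0.7143  -0.1905  +0.5556  -0.9048  +0.7619]
  T[3,:] = [+0.0000  -0.5268  +0.4405  +0.2153  -0.2202  +0.3631]
  T[4,:] = [+0.0000  -1.3304  +0.3548  -0.8597  +1.5726  -1.1440]
  T[5,:] = [+0.0000  -0.3824  -0.1980  -1.0072  +0.4740  -1.2121]
moduli |λ_i(T)| = 1.5625, 0.5667, 0.5574, 0.5574, 0.0260, 0.0000.
ρ(T) = max|λ| = 1.5625; 1.5625 > 1, so it fails to converge.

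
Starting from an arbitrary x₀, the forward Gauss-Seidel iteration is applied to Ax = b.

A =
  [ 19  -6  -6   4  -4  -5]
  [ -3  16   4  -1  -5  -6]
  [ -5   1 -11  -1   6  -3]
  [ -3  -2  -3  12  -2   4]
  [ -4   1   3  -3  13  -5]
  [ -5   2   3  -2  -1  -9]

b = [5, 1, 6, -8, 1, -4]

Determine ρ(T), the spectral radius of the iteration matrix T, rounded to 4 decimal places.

0.6489

A = D + L + U where D = diag(19, 16, -11, 12, 13, -9).
T_GS = -(D+L)⁻¹U: row 0 first, T[0,3] = -(4)/(19) = -0.2105; later rows by forward substitution.
  T[0,:] = [+0.0000 +0.3158 +0.3158 -0.2105 +0.2105 +0.2632]
  T[1,:] = [+0.0000 +0.0592 -0.1908 +0.0230 +0.3520 +0.4243]
  T[2,:] = [+0.0000 -0.1382 -0.1609 +0.0069 +0.4818 -0.3538]
  T[3,:] = [+0.0000 +0.0543 +0.0069 -0.0471 +0.3984 -0.2853]
  T[4,:] = [+0.0000 +0.1370 +0.1506 -0.0790 +0.0185 +0.4488]
  T[5,:] = [+0.0000 -0.2356 -0.2897 +0.1436 +0.0313 -0.1563]
eigenvalue magnitudes: 0.6489, 0.3490, 0.3490, 0.1004, 0.0322, 0.0000.
ρ = 0.6489; 0.6489 < 1, so it converges for any x₀.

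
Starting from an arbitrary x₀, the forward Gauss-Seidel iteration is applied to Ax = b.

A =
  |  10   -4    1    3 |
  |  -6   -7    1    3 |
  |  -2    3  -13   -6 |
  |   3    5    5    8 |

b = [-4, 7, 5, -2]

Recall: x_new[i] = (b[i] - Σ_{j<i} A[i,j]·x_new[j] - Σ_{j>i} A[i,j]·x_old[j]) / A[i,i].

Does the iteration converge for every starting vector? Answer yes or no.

Split A = D + L + U, D = diag(10, -7, -13, 8).
GS T = -(D+L)⁻¹U: row 0 first, T[0,2] = -(1)/(10) = -0.1000; later rows by forward substitution.
  T[0,:] = [+0.0000, +0.4000, -0.1000, -0.3000]
  T[1,:] = [+0.0000, -0.3429, +0.2286, +0.6857]
  T[2,:] = [+0.0000, -0.1407, +0.0681, -0.2571]
  T[3,:] = [+0.0000, +0.1522, -0.1479, -0.1554]
|roots of det(T-λI)|: 0.5608, 0.2134, 0.0827, 0.0000.
spectral radius ρ = 0.5608; 0.5608 < 1 ⇒ converges.

yes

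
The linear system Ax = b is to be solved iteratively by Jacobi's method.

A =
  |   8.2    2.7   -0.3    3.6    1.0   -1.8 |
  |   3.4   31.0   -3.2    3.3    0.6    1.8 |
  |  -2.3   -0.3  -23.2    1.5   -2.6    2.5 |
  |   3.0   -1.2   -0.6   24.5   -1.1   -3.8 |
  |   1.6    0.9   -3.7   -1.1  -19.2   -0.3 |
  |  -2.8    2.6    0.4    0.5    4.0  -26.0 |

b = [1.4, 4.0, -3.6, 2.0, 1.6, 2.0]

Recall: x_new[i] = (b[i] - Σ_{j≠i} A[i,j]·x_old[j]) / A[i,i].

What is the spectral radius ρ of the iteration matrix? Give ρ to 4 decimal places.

0.2626

Split A = D + L + U, D = diag(8.2, 31, -23.2, 24.5, -19.2, -26).
Jacobi T = -D⁻¹(L+U): T[2,1] = -(-0.3)/(-23.2) = -0.0129; T[2,2] = 0.
  T[0,:] = [+0.0000  -0.3293  +0.0366  -0.4390  -0.1220  +0.2195]
  T[1,:] = [-0.1097  +0.0000  +0.1032  -0.1065  -0.0194  -0.0581]
  T[2,:] = [-0.0991  -0.0129  +0.0000  +0.0647  -0.1121  +0.1078]
  T[3,:] = [-0.1224  +0.0490  +0.0245  +0.0000  +0.0449  +0.1551]
  T[4,:] = [+0.0833  +0.0469  -0.1927  -0.0573  +0.0000  -0.0156]
  T[5,:] = [-0.1077  +0.1000  +0.0154  +0.0192  +0.1538  +0.0000]
moduli |λ_i(T)| = 0.2626, 0.2044, 0.2044, 0.1928, 0.1928, 0.0744.
ρ(T) = max|λ| = 0.2626; 0.2626 < 1: convergent.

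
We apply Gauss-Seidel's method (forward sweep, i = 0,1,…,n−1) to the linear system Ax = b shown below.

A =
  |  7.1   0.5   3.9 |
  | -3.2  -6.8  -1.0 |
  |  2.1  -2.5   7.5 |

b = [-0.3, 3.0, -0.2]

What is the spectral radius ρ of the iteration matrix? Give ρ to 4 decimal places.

0.2103

Split A = D + L + U, D = diag(7.1, -6.8, 7.5).
Gauss-Seidel: T = -(D+L)⁻¹U, row 0 first, T[0,2] = -(3.9)/(7.1) = -0.5493; later rows by forward substitution.
  T[0,:] = [+0.0000  -0.0704  -0.5493]
  T[1,:] = [+0.0000  +0.0331  +0.1114]
  T[2,:] = [+0.0000  +0.0308  +0.1909]
|eigenvalues of T|: 0.2103, 0.0138, 0.0000.
ρ = 0.2103; 0.2103 < 1 ⇒ converges.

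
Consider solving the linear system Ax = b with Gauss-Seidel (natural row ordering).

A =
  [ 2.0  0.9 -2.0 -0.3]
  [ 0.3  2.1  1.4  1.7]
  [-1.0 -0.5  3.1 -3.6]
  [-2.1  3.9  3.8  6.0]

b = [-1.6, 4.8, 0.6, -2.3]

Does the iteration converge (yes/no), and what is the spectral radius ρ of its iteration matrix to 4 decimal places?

Let D = diag(2, 2.1, 3.1, 6); L, U the strict triangles.
GS T = -(D+L)⁻¹U: row 0 first, T[0,2] = -(-2)/(2) = +1.0000; later rows by forward substitution.
  T[0,:] = [+0.0000 -0.4500 +1.0000 +0.1500]
  T[1,:] = [+0.0000 +0.0643 -0.8095 -0.8310]
  T[2,:] = [+0.0000 -0.1348 +0.1920 +1.0757]
  T[3,:] = [+0.0000 -0.1139 +0.7546 -0.0886]
eigenvalue magnitudes: 1.1510, 0.8601, 0.1232, 0.0000.
ρ(T) = max|λ| = 1.1510; 1.1510 > 1 ⇒ diverges.

no, ρ = 1.1510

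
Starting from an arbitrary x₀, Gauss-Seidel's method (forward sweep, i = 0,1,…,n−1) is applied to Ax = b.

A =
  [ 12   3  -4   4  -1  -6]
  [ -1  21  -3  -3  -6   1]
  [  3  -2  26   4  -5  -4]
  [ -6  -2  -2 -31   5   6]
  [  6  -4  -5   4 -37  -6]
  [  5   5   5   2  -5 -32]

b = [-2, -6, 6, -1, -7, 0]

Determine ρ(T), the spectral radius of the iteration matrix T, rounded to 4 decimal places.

0.1887

Write A = D+L+U with D = diag(12, 21, 26, -31, -37, -32).
T_GS = -(D+L)⁻¹U: row 0 first, T[0,3] = -(4)/(12) = -0.3333; later rows by forward substitution.
  T[0,:] = [+0.0000, -0.2500, +0.3333, -0.3333, +0.0833, +0.5000]
  T[1,:] = [+0.0000, -0.0119, +0.1587, +0.1270, +0.2897, -0.0238]
  T[2,:] = [+0.0000, +0.0279, -0.0263, -0.1056, +0.2050, +0.0943]
  T[3,:] = [+0.0000, +0.0474, -0.0731, +0.0631, +0.1132, +0.0922]
  T[4,:] = [+0.0000, -0.0379, +0.0325, -0.0467, -0.0333, -0.0813]
  T[5,:] = [+0.0000, -0.0277, +0.0631, -0.0375, +0.1026, +0.1076]
|λ(T)| sorted: 0.1887, 0.1440, 0.1440, 0.0876, 0.0655, 0.0000.
spectral radius ρ = 0.1887; 0.1887 < 1 ⇒ converges.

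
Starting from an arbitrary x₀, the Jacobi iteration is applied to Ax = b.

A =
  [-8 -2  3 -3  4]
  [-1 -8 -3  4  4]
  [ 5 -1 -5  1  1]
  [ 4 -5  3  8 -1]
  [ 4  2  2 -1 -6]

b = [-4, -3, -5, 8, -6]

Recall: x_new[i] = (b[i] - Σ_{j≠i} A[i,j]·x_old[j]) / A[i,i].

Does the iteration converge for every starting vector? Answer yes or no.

no

Let D = diag(-8, -8, -5, 8, -6); L, U the strict triangles.
Jacobi: T = -D⁻¹(L+U), T[2,1] = -(-1)/(-5) = -0.2000; T[2,2] = 0.
  T[0,:] = [+0.0000, -0.2500, +0.3750, -0.3750, +0.5000]
  T[1,:] = [-0.1250, +0.0000, -0.3750, +0.5000, +0.5000]
  T[2,:] = [+1.0000, -0.2000, +0.0000, +0.2000, +0.2000]
  T[3,:] = [-0.5000, +0.6250, -0.3750, +0.0000, +0.1250]
  T[4,:] = [+0.6667, +0.3333, +0.3333, -0.1667, +0.0000]
|roots of det(T-λI)|: 1.1765, 0.7753, 0.7753, 0.5867, 0.2398.
spectral radius ρ = 1.1765; 1.1765 > 1: divergent.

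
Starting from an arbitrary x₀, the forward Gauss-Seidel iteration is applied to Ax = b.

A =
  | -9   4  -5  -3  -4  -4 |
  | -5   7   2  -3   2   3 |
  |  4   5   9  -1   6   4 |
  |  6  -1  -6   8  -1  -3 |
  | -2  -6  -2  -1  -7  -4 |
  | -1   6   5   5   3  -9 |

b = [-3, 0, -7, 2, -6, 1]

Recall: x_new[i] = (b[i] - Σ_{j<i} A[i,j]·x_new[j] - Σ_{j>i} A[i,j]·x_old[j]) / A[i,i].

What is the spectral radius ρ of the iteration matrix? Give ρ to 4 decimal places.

1.5660

Split A = D + L + U, D = diag(-9, 7, 9, 8, -7, -9).
GS T = -(D+L)⁻¹U: row 0 first, T[0,2] = -(-5)/(-9) = -0.5556; later rows by forward substitution.
  T[0,:] = [+0.0000 +0.4444 -0.5556 -0.3333 -0.4444 -0.4444]
  T[1,:] = [+0.0000 +0.3175 -0.6825 +0.1905 -0.6032 -0.7460]
  T[2,:] = [+0.0000 -0.3739 +0.6261 +0.1534 -0.1340 +0.1675]
  T[3,:] = [+0.0000 -0.5741 +0.8009 +0.3889 +0.2824 +0.7407]
  T[4,:] = [+0.0000 -0.2103 +0.4505 -0.1674 +0.6419 +0.0413]
  T[5,:] = [+0.0000 -0.4345 +0.5496 +0.4095 -0.0563 +0.0704]
moduli |λ_i(T)| = 1.5660, 0.4760, 0.4760, 0.4530, 0.0007, 0.0000.
ρ = 1.5660; 1.5660 > 1 ⇒ diverges.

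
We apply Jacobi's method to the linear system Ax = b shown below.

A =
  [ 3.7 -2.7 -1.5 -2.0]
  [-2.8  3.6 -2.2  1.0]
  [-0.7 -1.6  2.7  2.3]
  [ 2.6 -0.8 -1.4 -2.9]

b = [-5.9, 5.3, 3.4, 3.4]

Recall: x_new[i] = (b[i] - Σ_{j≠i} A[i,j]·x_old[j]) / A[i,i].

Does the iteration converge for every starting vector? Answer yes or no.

no

Write A = D+L+U with D = diag(3.7, 3.6, 2.7, -2.9).
Jacobi: T = -D⁻¹(L+U), T[3,2] = -(-1.4)/(-2.9) = -0.4828; T[3,3] = 0.
  T[0,:] = [+0.0000  +0.7297  +0.4054  +0.5405]
  T[1,:] = [+0.7778  +0.0000  +0.6111  -0.2778]
  T[2,:] = [+0.2593  +0.5926  +0.0000  -0.8519]
  T[3,:] = [+0.8966  -0.2759  -0.4828  +0.0000]
|roots of det(T-λI)|: 1.2574, 0.9834, 0.9834, 0.7087.
spectral radius ρ = 1.2574; 1.2574 > 1: divergent.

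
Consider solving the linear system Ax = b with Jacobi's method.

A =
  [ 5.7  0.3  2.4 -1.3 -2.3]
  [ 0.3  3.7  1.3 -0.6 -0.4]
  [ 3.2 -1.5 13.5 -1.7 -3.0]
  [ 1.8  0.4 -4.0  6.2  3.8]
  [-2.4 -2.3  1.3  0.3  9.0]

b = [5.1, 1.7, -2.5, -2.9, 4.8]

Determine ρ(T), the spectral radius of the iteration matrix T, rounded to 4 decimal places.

Split A = D + L + U, D = diag(5.7, 3.7, 13.5, 6.2, 9).
Jacobi T = -D⁻¹(L+U): T[0,2] = -(2.4)/(5.7) = -0.4211; T[0,0] = 0.
  T[0,:] = [+0.0000 -0.0526 -0.4211 +0.2281 +0.4035]
  T[1,:] = [-0.0811 +0.0000 -0.3514 +0.1622 +0.1081]
  T[2,:] = [-0.2370 +0.1111 +0.0000 +0.1259 +0.2222]
  T[3,:] = [-0.2903 -0.0645 +0.6452 +0.0000 -0.6129]
  T[4,:] = [+0.2667 +0.2556 -0.1444 -0.0333 +0.0000]
moduli |λ_i(T)| = 0.6478, 0.2902, 0.2902, 0.2412, 0.2412.
spectral radius ρ = 0.6478; 0.6478 < 1, so it converges for any x₀.

0.6478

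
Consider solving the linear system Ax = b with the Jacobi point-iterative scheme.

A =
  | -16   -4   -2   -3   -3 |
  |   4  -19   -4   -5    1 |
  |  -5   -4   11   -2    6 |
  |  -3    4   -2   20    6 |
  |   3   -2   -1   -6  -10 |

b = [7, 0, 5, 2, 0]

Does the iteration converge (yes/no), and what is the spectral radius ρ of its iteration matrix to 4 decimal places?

yes, ρ = 0.5330

Write A = D+L+U with D = diag(-16, -19, 11, 20, -10).
T_J = -D⁻¹(L+U): T[2,0] = -(-5)/(11) = +0.4545; T[2,2] = 0.
  T[0,:] = [+0.0000 -0.2500 -0.1250 -0.1875 -0.1875]
  T[1,:] = [+0.2105 +0.0000 -0.2105 -0.2632 +0.0526]
  T[2,:] = [+0.4545 +0.3636 +0.0000 +0.1818 -0.5455]
  T[3,:] = [+0.1500 -0.2000 +0.1000 +0.0000 -0.3000]
  T[4,:] = [+0.3000 -0.2000 -0.1000 -0.6000 +0.0000]
eigenvalue magnitudes: 0.5330, 0.3492, 0.3492, 0.2585, 0.2585.
ρ(T) = max|λ| = 0.5330; 0.5330 < 1: convergent.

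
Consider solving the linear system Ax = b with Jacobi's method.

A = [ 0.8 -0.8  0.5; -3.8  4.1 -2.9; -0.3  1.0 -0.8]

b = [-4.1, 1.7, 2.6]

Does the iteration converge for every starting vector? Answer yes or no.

no

Let D = diag(0.8, 4.1, -0.8); L, U the strict triangles.
T_J = -D⁻¹(L+U): T[2,1] = -(1)/(-0.8) = +1.2500; T[2,2] = 0.
  T[0,:] = [+0.0000  +1.0000  -0.6250]
  T[1,:] = [+0.9268  +0.0000  +0.7073]
  T[2,:] = [-0.3750  +1.2500  +0.0000]
eigenvalue magnitudes: 1.6287, 1.0505, 0.5782.
spectral radius ρ = 1.6287; 1.6287 > 1 ⇒ diverges.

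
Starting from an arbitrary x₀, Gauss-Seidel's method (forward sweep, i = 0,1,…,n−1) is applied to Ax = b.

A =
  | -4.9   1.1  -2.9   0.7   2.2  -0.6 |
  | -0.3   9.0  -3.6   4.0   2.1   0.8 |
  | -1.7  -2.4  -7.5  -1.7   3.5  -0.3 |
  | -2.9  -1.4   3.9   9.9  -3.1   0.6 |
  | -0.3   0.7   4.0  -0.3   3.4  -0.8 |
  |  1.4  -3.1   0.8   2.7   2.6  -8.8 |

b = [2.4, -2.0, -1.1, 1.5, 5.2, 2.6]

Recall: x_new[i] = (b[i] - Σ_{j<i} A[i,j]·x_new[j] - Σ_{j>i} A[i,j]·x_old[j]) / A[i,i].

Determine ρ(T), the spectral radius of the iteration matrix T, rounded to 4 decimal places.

0.5247

Diagonal D = diag(-4.9, 9, -7.5, 9.9, 3.4, -8.8); L, U strict lower/upper.
T_GS = -(D+L)⁻¹U: row 0 first, T[0,1] = -(1.1)/(-4.9) = +0.2245; later rows by forward substitution.
  T[0,:] = [+0.0000  +0.2245  -0.5918  +0.1429  +0.4490  -0.1224]
  T[1,:] = [+0.0000  +0.0075  +0.3803  -0.4397  -0.2184  -0.0930]
  T[2,:] = [+0.0000  -0.0533  +0.0125  -0.1183  +0.4348  +0.0175]
  T[3,:] = [+0.0000  +0.0878  -0.1245  +0.0263  +0.2425  -0.1165]
  T[4,:] = [+0.0000  +0.0887  -0.1562  +0.2447  -0.4055  +0.2128]
  T[5,:] = [+0.0000  +0.0814  -0.3113  +0.2472  +0.1425  +0.0420]
moduli |λ_i(T)| = 0.5247, 0.3859, 0.3859, 0.0552, 0.0552, 0.0000.
ρ = 0.5247; 0.5247 < 1: convergent.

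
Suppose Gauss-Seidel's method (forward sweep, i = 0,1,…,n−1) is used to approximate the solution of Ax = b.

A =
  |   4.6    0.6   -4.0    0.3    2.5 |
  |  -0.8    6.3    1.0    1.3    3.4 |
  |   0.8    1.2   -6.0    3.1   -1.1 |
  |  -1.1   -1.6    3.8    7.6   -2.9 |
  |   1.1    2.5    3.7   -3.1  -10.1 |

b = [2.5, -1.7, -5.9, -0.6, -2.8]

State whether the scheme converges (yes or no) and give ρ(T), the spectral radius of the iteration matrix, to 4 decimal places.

Diagonal D = diag(4.6, 6.3, -6, 7.6, -10.1); L, U strict lower/upper.
GS T = -(D+L)⁻¹U: row 0 first, T[0,1] = -(0.6)/(4.6) = -0.1304; later rows by forward substitution.
  T[0,:] = [+0.0000 -0.1304 +0.8696 -0.0652 -0.5435]
  T[1,:] = [+0.0000 -0.0166 -0.0483 -0.2146 -0.6087]
  T[2,:] = [+0.0000 -0.0207 +0.1063 +0.4650 -0.3775]
  T[3,:] = [+0.0000 -0.0120 +0.0625 -0.2871 +0.3635]
  T[4,:] = [+0.0000 -0.0222 +0.1025 +0.1983 -0.4597]
|eigenvalues of T|: 0.6034, 0.2424, 0.2036, 0.0149, 0.0000.
ρ = 0.6034; 0.6034 < 1, so it converges for any x₀.

yes, ρ = 0.6034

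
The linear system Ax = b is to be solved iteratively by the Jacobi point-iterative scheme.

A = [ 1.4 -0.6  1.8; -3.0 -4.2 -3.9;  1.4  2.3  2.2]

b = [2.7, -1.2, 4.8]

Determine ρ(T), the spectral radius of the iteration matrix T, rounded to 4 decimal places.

1.4088

A = D + L + U where D = diag(1.4, -4.2, 2.2).
T_J = -D⁻¹(L+U): T[1,2] = -(-3.9)/(-4.2) = -0.9286; T[1,1] = 0.
  T[0,:] = [+0.0000, +0.4286, -1.2857]
  T[1,:] = [-0.7143, +0.0000, -0.9286]
  T[2,:] = [-0.6364, -1.0455, +0.0000]
|eigenvalues of T|: 1.4088, 0.7084, 0.7084.
ρ = 1.4088; 1.4088 > 1: divergent.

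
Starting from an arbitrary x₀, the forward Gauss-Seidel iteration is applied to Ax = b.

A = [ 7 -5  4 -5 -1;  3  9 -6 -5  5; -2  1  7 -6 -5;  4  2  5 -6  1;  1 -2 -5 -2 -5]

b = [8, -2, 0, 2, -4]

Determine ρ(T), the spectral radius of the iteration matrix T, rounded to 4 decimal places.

1.1357

Diagonal D = diag(7, 9, 7, -6, -5); L, U strict lower/upper.
GS T = -(D+L)⁻¹U: row 0 first, T[0,4] = -(-1)/(7) = +0.1429; later rows by forward substitution.
  T[0,:] = [+0.0000, +0.7143, -0.5714, +0.7143, +0.1429]
  T[1,:] = [+0.0000, -0.2381, +0.8571, +0.3175, -0.6032]
  T[2,:] = [+0.0000, +0.2381, -0.2857, +1.0159, +0.8413]
  T[3,:] = [+0.0000, +0.5952, -0.3333, +1.4286, +0.7619]
  T[4,:] = [+0.0000, -0.2381, -0.0381, -1.5714, -0.8762]
|eigenvalues of T|: 1.1357, 0.8940, 0.8940, 0.0150, 0.0000.
spectral radius ρ = 1.1357; 1.1357 > 1: divergent.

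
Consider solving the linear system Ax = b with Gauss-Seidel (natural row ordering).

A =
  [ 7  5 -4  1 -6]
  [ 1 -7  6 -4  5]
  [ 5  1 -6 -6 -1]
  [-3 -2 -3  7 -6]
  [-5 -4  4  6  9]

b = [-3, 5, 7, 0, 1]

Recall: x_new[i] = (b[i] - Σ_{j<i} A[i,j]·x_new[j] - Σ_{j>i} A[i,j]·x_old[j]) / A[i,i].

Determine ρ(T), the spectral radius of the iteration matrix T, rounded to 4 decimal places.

1.5630

Write A = D+L+U with D = diag(7, -7, -6, 7, 9).
GS T = -(D+L)⁻¹U: row 0 first, T[0,4] = -(-6)/(7) = +0.8571; later rows by forward substitution.
  T[0,:] = [+0.0000 -0.7143 +0.5714 -0.1429 +0.8571]
  T[1,:] = [+0.0000 -0.1020 +0.9388 -0.5918 +0.8367]
  T[2,:] = [+0.0000 -0.6122 +0.6327 -1.2177 +0.6871]
  T[3,:] = [+0.0000 -0.5977 +0.7843 -0.7522 +1.7580]
  T[4,:] = [+0.0000 +0.2284 -0.0693 +0.7002 -0.6293]
|roots of det(T-λI)|: 1.5630, 0.6823, 0.6823, 0.4007, 0.0000.
spectral radius ρ = 1.5630; 1.5630 > 1 ⇒ diverges.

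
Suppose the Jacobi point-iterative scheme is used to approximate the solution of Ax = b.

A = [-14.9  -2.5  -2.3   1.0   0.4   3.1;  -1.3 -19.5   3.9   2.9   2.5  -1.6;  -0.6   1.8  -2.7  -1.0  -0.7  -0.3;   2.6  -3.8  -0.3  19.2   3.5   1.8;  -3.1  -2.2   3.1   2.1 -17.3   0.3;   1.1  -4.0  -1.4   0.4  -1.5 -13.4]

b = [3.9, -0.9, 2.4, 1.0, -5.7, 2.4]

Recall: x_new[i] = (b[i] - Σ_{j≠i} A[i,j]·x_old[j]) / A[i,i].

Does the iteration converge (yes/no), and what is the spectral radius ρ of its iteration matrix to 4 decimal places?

Diagonal D = diag(-14.9, -19.5, -2.7, 19.2, -17.3, -13.4); L, U strict lower/upper.
Jacobi T = -D⁻¹(L+U): T[3,0] = -(2.6)/(19.2) = -0.1354; T[3,3] = 0.
  T[0,:] = [+0.0000, -0.1678, -0.1544, +0.0671, +0.0268, +0.2081]
  T[1,:] = [-0.0667, +0.0000, +0.2000, +0.1487, +0.1282, -0.0821]
  T[2,:] = [-0.2222, +0.6667, +0.0000, -0.3704, -0.2593, -0.1111]
  T[3,:] = [-0.1354, +0.1979, +0.0156, +0.0000, -0.1823, -0.0938]
  T[4,:] = [-0.1792, -0.1272, +0.1792, +0.1214, +0.0000, +0.0173]
  T[5,:] = [+0.0821, -0.2985, -0.1045, +0.0299, -0.1119, +0.0000]
|roots of det(T-λI)|: 0.5354, 0.3144, 0.3144, 0.3135, 0.1157, 0.0162.
ρ(T) = max|λ| = 0.5354; 0.5354 < 1 ⇒ converges.

yes, ρ = 0.5354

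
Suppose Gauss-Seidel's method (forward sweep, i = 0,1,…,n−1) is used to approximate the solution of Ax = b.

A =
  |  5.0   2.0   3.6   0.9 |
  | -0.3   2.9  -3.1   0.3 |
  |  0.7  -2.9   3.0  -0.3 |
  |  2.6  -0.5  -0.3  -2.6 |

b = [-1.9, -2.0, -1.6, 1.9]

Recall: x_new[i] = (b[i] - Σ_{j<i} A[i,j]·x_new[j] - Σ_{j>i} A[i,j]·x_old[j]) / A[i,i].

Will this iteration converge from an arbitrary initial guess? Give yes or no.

Diagonal D = diag(5, 2.9, 3, -2.6); L, U strict lower/upper.
Gauss-Seidel: T = -(D+L)⁻¹U, row 0 first, T[0,3] = -(0.9)/(5) = -0.1800; later rows by forward substitution.
  T[0,:] = [+0.0000  -0.4000  -0.7200  -0.1800]
  T[1,:] = [+0.0000  -0.0414  +0.9945  -0.1221]
  T[2,:] = [+0.0000  +0.0533  +1.1293  +0.0240]
  T[3,:] = [+0.0000  -0.3982  -1.0416  -0.1593]
|eigenvalues of T|: 1.1537, 0.3355, 0.1105, 0.0000.
spectral radius ρ = 1.1537; 1.1537 > 1, so it fails to converge.

no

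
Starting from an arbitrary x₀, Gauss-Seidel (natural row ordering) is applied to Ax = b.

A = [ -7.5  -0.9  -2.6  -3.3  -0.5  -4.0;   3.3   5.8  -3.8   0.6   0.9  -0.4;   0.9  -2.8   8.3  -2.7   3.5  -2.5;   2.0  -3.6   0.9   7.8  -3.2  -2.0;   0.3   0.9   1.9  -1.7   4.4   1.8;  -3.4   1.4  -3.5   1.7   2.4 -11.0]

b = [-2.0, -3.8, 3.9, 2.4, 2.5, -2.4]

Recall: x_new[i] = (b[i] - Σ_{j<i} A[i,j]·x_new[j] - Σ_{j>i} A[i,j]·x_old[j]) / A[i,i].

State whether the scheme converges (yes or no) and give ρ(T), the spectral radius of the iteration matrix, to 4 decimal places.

Write A = D+L+U with D = diag(-7.5, 5.8, 8.3, 7.8, 4.4, -11).
T_GS = -(D+L)⁻¹U: row 0 first, T[0,4] = -(-0.5)/(-7.5) = -0.0667; later rows by forward substitution.
  T[0,:] = [+0.0000, -0.1200, -0.3467, -0.4400, -0.0667, -0.5333]
  T[1,:] = [+0.0000, +0.0683, +0.8524, +0.1469, -0.1172, +0.3724]
  T[2,:] = [+0.0000, +0.0360, +0.3252, +0.4226, -0.4540, +0.4847]
  T[3,:] = [+0.0000, +0.0581, +0.4448, +0.1319, +0.4256, +0.5091]
  T[4,:] = [+0.0000, +0.0011, -0.1193, -0.1316, +0.3890, -0.4615]
  T[5,:] = [+0.0000, +0.0435, +0.1549, +0.0119, +0.3008, +0.0360]
eigenvalue magnitudes: 0.8471, 0.2546, 0.2546, 0.1579, 0.1530, 0.0000.
spectral radius ρ = 0.8471; 0.8471 < 1, so it converges for any x₀.

yes, ρ = 0.8471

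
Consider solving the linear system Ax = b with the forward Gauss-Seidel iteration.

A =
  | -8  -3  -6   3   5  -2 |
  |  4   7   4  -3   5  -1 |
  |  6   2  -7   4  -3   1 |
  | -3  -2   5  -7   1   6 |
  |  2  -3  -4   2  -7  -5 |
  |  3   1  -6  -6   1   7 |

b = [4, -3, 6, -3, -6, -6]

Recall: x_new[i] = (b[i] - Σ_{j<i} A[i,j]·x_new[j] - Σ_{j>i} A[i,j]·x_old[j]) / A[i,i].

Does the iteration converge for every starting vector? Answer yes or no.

no

Split A = D + L + U, D = diag(-8, 7, -7, -7, -7, 7).
Gauss-Seidel: T = -(D+L)⁻¹U, row 0 first, T[0,4] = -(5)/(-8) = +0.6250; later rows by forward substitution.
  T[0,:] = [+0.0000 -0.3750 -0.7500 +0.3750 +0.6250 -0.2500]
  T[1,:] = [+0.0000 +0.2143 -0.1429 +0.2143 -1.0714 +0.2857]
  T[2,:] = [+0.0000 -0.2602 -0.6837 +0.9541 -0.1990 +0.0102]
  T[3,:] = [+0.0000 -0.0864 -0.1261 +0.4595 +0.0390 +0.8899]
  T[4,:] = [+0.0000 -0.0750 +0.2016 -0.3986 +0.7626 -0.6597]
  T[5,:] = [+0.0000 -0.1563 -0.3810 +1.0773 -0.3609 +0.9321]
|roots of det(T-λI)|: 1.6973, 0.8974, 0.7777, 0.1604, 0.0282, 0.0000.
spectral radius ρ = 1.6973; 1.6973 > 1, so it fails to converge.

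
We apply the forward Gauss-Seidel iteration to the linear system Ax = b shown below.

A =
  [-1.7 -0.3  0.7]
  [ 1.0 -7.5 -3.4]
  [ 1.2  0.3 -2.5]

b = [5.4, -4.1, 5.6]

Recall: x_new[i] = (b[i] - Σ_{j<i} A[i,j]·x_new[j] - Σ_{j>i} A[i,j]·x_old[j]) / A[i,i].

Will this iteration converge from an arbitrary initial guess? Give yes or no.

yes

A = D + L + U where D = diag(-1.7, -7.5, -2.5).
Gauss-Seidel: T = -(D+L)⁻¹U, row 0 first, T[0,1] = -(-0.3)/(-1.7) = -0.1765; later rows by forward substitution.
  T[0,:] = [+0.0000, -0.1765, +0.4118]
  T[1,:] = [+0.0000, -0.0235, -0.3984]
  T[2,:] = [+0.0000, -0.0875, +0.1498]
eigenvalue magnitudes: 0.2690, 0.1427, 0.0000.
ρ = 0.2690; 0.2690 < 1 ⇒ converges.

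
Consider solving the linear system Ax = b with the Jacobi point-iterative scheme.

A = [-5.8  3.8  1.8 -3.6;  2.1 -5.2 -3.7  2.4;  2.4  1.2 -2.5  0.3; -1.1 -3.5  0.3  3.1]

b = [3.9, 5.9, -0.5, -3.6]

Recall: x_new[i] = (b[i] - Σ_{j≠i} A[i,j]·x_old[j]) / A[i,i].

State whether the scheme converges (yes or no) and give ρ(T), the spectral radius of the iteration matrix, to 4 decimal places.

no, ρ = 1.1216

Diagonal D = diag(-5.8, -5.2, -2.5, 3.1); L, U strict lower/upper.
Jacobi T = -D⁻¹(L+U): T[1,3] = -(2.4)/(-5.2) = +0.4615; T[1,1] = 0.
  T[0,:] = [+0.0000, +0.6552, +0.3103, -0.6207]
  T[1,:] = [+0.4038, +0.0000, -0.7115, +0.4615]
  T[2,:] = [+0.9600, +0.4800, +0.0000, +0.1200]
  T[3,:] = [+0.3548, +1.1290, -0.0968, +0.0000]
|eigenvalues of T|: 1.1216, 0.6591, 0.6591, 0.5261.
ρ = 1.1216; 1.1216 > 1: divergent.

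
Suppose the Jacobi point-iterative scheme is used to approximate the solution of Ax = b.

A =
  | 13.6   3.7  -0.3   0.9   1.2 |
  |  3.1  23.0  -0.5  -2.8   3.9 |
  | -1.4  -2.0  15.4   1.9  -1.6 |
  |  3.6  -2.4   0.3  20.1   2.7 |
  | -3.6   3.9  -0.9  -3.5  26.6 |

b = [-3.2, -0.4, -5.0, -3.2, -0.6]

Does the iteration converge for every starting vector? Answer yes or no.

yes

Diagonal D = diag(13.6, 23, 15.4, 20.1, 26.6); L, U strict lower/upper.
T_J = -D⁻¹(L+U): T[4,1] = -(3.9)/(26.6) = -0.1466; T[4,4] = 0.
  T[0,:] = [+0.0000 -0.2721 +0.0221 -0.0662 -0.0882]
  T[1,:] = [-0.1348 +0.0000 +0.0217 +0.1217 -0.1696]
  T[2,:] = [+0.0909 +0.1299 +0.0000 -0.1234 +0.1039]
  T[3,:] = [-0.1791 +0.1194 -0.0149 +0.0000 -0.1343]
  T[4,:] = [+0.1353 -0.1466 +0.0338 +0.1316 +0.0000]
eigenvalue magnitudes: 0.3282, 0.1937, 0.1937, 0.0406, 0.0313.
ρ = 0.3282; 0.3282 < 1: convergent.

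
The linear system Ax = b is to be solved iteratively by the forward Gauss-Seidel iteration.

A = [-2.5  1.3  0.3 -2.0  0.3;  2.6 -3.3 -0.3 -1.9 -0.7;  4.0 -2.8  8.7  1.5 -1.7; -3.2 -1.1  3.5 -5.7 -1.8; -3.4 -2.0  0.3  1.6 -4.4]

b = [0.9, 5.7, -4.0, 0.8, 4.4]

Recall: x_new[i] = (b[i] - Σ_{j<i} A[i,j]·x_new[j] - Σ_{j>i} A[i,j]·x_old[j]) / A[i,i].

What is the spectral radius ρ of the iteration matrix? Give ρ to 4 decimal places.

Write A = D+L+U with D = diag(-2.5, -3.3, 8.7, -5.7, -4.4).
GS T = -(D+L)⁻¹U: row 0 first, T[0,2] = -(0.3)/(-2.5) = +0.1200; later rows by forward substitution.
  T[0,:] = [+0.0000  +0.5200  +0.1200  -0.8000  +0.1200]
  T[1,:] = [+0.0000  +0.4097  +0.0036  -1.2061  -0.1176]
  T[2,:] = [+0.0000  -0.1072  -0.0540  -0.1928  +0.1024]
  T[3,:] = [+0.0000  -0.4368  -0.1012  +0.5635  -0.2976]
  T[4,:] = [+0.0000  -0.7542  -0.1349  +1.3582  -0.1405]
|roots of det(T-λI)|: 0.8870, 0.3388, 0.1969, 0.0336, 0.0000.
spectral radius ρ = 0.8870; 0.8870 < 1, so it converges for any x₀.

0.8870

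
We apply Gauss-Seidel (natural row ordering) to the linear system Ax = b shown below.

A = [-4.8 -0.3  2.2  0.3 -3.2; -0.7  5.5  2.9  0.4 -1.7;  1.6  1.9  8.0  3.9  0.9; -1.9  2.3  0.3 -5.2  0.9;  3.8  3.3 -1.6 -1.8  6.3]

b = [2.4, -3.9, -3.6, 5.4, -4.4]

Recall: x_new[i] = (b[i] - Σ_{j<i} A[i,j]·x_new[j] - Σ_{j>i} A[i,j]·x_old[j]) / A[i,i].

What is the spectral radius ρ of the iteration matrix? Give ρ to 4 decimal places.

0.5054

A = D + L + U where D = diag(-4.8, 5.5, 8, -5.2, 6.3).
GS T = -(D+L)⁻¹U: row 0 first, T[0,2] = -(2.2)/(-4.8) = +0.4583; later rows by forward substitution.
  T[0,:] = [+0.0000 -0.0625 +0.4583 +0.0625 -0.6667]
  T[1,:] = [+0.0000 -0.0080 -0.4689 -0.0648 +0.2242]
  T[2,:] = [+0.0000 +0.0144 +0.0197 -0.4846 -0.0324]
  T[3,:] = [+0.0000 +0.0201 -0.3737 -0.0794 +0.5140]
  T[4,:] = [+0.0000 +0.0513 -0.1326 -0.1495 +0.4233]
|λ(T)| sorted: 0.5054, 0.3593, 0.1465, 0.0631, 0.0000.
ρ = 0.5054; 0.5054 < 1: convergent.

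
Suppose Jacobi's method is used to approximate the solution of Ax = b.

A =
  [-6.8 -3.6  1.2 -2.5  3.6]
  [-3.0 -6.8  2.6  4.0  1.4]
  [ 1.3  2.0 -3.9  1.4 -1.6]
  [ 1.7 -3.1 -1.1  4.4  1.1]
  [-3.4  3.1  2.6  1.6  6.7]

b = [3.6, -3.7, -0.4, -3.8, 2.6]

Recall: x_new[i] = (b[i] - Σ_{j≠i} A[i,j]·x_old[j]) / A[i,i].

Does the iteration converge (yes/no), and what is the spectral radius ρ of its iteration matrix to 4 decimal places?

Diagonal D = diag(-6.8, -6.8, -3.9, 4.4, 6.7); L, U strict lower/upper.
T_J = -D⁻¹(L+U): T[0,4] = -(3.6)/(-6.8) = +0.5294; T[0,0] = 0.
  T[0,:] = [+0.0000  -0.5294  +0.1765  -0.3676  +0.5294]
  T[1,:] = [-0.4412  +0.0000  +0.3824  +0.5882  +0.2059]
  T[2,:] = [+0.3333  +0.5128  +0.0000  +0.3590  -0.4103]
  T[3,:] = [-0.3864  +0.7045  +0.2500  +0.0000  -0.2500]
  T[4,:] = [+0.5075  -0.4627  -0.3881  -0.2388  +0.0000]
|λ(T)| sorted: 1.3184, 0.9530, 0.5902, 0.2430, 0.0181.
ρ = 1.3184; 1.3184 > 1, so it fails to converge.

no, ρ = 1.3184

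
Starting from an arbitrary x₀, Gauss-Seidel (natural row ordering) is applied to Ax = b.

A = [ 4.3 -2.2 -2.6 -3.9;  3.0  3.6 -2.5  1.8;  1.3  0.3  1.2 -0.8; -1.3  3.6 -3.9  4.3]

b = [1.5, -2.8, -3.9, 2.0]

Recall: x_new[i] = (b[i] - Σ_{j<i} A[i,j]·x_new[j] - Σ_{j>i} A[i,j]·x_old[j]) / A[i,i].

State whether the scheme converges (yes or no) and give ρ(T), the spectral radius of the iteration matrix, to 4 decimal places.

no, ρ = 1.1229

Diagonal D = diag(4.3, 3.6, 1.2, 4.3); L, U strict lower/upper.
GS T = -(D+L)⁻¹U: row 0 first, T[0,1] = -(-2.2)/(4.3) = +0.5116; later rows by forward substitution.
  T[0,:] = [+0.0000  +0.5116  +0.6047  +0.9070]
  T[1,:] = [+0.0000  -0.4264  +0.1906  -1.2558]
  T[2,:] = [+0.0000  -0.4477  -0.7027  -0.0019]
  T[3,:] = [+0.0000  +0.1056  -0.6141  +1.3238]
|roots of det(T-λI)|: 1.1229, 0.8533, 0.0747, 0.0000.
ρ(T) = max|λ| = 1.1229; 1.1229 > 1: divergent.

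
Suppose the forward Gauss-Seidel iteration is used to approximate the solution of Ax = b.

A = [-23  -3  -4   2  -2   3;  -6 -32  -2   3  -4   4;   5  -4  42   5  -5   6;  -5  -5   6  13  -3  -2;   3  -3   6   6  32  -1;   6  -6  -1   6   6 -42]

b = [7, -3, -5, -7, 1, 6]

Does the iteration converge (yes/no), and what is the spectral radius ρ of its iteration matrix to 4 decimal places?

A = D + L + U where D = diag(-23, -32, 42, 13, 32, -42).
T_GS = -(D+L)⁻¹U: row 0 first, T[0,4] = -(-2)/(-23) = -0.0870; later rows by forward substitution.
  T[0,:] = [+0.0000  -0.1304  -0.1739  +0.0870  -0.0870  +0.1304]
  T[1,:] = [+0.0000  +0.0245  -0.0299  +0.0774  -0.1087  +0.1005]
  T[2,:] = [+0.0000  +0.0179  +0.0179  -0.1220  +0.1190  -0.1488]
  T[3,:] = [+0.0000  -0.0490  -0.0866  +0.1196  +0.1006  +0.3114]
  T[4,:] = [+0.0000  +0.0204  +0.0264  -0.0004  -0.0432  -0.0020]
  T[5,:] = [+0.0000  -0.0266  -0.0296  +0.0213  +0.0085  +0.0520]
|eigenvalues of T|: 0.2015, 0.0908, 0.0606, 0.0300, 0.0300, 0.0000.
spectral radius ρ = 0.2015; 0.2015 < 1, so it converges for any x₀.

yes, ρ = 0.2015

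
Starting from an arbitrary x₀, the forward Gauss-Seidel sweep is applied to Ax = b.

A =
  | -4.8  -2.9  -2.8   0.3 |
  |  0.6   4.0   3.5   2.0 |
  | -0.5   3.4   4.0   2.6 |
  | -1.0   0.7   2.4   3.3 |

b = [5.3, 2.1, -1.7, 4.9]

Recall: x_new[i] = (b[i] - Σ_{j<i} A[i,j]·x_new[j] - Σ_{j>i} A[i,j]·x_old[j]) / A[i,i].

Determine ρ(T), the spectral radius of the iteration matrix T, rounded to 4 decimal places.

Let D = diag(-4.8, 4, 4, 3.3); L, U the strict triangles.
Gauss-Seidel: T = -(D+L)⁻¹U, row 0 first, T[0,2] = -(-2.8)/(-4.8) = -0.5833; later rows by forward substitution.
  T[0,:] = [+0.0000  -0.6042  -0.5833  +0.0625]
  T[1,:] = [+0.0000  +0.0906  -0.7875  -0.5094]
  T[2,:] = [+0.0000  -0.1526  +0.5965  -0.2092]
  T[3,:] = [+0.0000  -0.0914  -0.4435  +0.2791]
|eigenvalues of T|: 0.8322, 0.4270, 0.2930, 0.0000.
ρ = 0.8322; 0.8322 < 1 ⇒ converges.

0.8322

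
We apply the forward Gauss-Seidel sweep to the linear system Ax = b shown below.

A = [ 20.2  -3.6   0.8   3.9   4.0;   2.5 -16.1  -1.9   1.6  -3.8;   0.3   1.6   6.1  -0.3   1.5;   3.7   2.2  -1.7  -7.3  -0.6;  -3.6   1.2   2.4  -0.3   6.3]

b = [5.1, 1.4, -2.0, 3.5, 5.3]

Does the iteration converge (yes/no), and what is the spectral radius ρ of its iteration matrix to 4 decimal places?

yes, ρ = 0.1692

Split A = D + L + U, D = diag(20.2, -16.1, 6.1, -7.3, 6.3).
GS T = -(D+L)⁻¹U: row 0 first, T[0,4] = -(4)/(20.2) = -0.1980; later rows by forward substitution.
  T[0,:] = [+0.0000 +0.1782 -0.0396 -0.1931 -0.1980]
  T[1,:] = [+0.0000 +0.0277 -0.1242 +0.0694 -0.2668]
  T[2,:] = [+0.0000 -0.0160 +0.0345 +0.0405 -0.1662]
  T[3,:] = [+0.0000 +0.1024 -0.0655 -0.0864 -0.2243]
  T[4,:] = [+0.0000 +0.1075 -0.0152 -0.1431 -0.0097]
|eigenvalues of T|: 0.1692, 0.1007, 0.0534, 0.0534, 0.0000.
spectral radius ρ = 0.1692; 0.1692 < 1, so it converges for any x₀.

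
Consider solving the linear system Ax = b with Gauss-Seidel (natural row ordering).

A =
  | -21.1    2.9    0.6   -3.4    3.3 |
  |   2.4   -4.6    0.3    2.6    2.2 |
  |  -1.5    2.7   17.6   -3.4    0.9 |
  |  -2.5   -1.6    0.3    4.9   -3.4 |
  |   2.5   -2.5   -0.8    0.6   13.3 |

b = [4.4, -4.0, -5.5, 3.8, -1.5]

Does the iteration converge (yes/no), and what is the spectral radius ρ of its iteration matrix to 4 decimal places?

yes, ρ = 0.4510

Write A = D+L+U with D = diag(-21.1, -4.6, 17.6, 4.9, 13.3).
GS T = -(D+L)⁻¹U: row 0 first, T[0,4] = -(3.3)/(-21.1) = +0.1564; later rows by forward substitution.
  T[0,:] = [+0.0000  +0.1374  +0.0284  -0.1611  +0.1564]
  T[1,:] = [+0.0000  +0.0717  +0.0801  +0.4811  +0.5599]
  T[2,:] = [+0.0000  +0.0007  -0.0099  +0.1056  -0.1237]
  T[3,:] = [+0.0000  +0.0935  +0.0413  +0.0684  +0.9641]
  T[4,:] = [+0.0000  -0.0165  +0.0072  +0.1240  +0.0249]
|eigenvalues of T|: 0.4510, 0.3455, 0.0703, 0.0206, 0.0000.
ρ = 0.4510; 0.4510 < 1, so it converges for any x₀.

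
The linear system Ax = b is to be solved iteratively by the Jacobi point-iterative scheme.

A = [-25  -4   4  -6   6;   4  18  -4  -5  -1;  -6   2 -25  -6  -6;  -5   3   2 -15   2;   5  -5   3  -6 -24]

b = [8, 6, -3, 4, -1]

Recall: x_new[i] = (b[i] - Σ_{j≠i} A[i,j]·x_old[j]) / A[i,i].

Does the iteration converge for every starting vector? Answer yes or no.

Split A = D + L + U, D = diag(-25, 18, -25, -15, -24).
Jacobi T = -D⁻¹(L+U): T[1,0] = -(4)/(18) = -0.2222; T[1,1] = 0.
  T[0,:] = [+0.0000 -0.1600 +0.1600 -0.2400 +0.2400]
  T[1,:] = [-0.2222 +0.0000 +0.2222 +0.2778 +0.0556]
  T[2,:] = [-0.2400 +0.0800 +0.0000 -0.2400 -0.2400]
  T[3,:] = [-0.3333 +0.2000 +0.1333 +0.0000 +0.1333]
  T[4,:] = [+0.2083 -0.2083 +0.1250 -0.2500 +0.0000]
|λ(T)| sorted: 0.5370, 0.3270, 0.3270, 0.2836, 0.1240.
spectral radius ρ = 0.5370; 0.5370 < 1, so it converges for any x₀.

yes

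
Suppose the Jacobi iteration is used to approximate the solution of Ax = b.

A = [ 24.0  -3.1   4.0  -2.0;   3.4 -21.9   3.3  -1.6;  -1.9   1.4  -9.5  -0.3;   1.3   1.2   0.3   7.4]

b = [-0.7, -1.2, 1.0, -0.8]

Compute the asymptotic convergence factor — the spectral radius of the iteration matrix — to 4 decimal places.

Diagonal D = diag(24, -21.9, -9.5, 7.4); L, U strict lower/upper.
T_J = -D⁻¹(L+U): T[2,3] = -(-0.3)/(-9.5) = -0.0316; T[2,2] = 0.
  T[0,:] = [+0.0000, +0.1292, -0.1667, +0.0833]
  T[1,:] = [+0.1553, +0.0000, +0.1507, -0.0731]
  T[2,:] = [-0.2000, +0.1474, +0.0000, -0.0316]
  T[3,:] = [-0.1757, -0.1622, -0.0405, +0.0000]
|λ(T)| sorted: 0.3089, 0.1680, 0.1680, 0.0208.
spectral radius ρ = 0.3089; 0.3089 < 1: convergent.

0.3089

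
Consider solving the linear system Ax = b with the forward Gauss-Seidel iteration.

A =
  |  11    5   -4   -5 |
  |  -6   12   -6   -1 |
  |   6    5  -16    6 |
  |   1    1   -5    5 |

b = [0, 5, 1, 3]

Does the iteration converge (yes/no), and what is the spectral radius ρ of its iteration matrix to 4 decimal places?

yes, ρ = 0.5052

Diagonal D = diag(11, 12, -16, 5); L, U strict lower/upper.
GS T = -(D+L)⁻¹U: row 0 first, T[0,1] = -(5)/(11) = -0.4545; later rows by forward substitution.
  T[0,:] = [+0.0000 -0.4545 +0.3636 +0.4545]
  T[1,:] = [+0.0000 -0.2273 +0.6818 +0.3106]
  T[2,:] = [+0.0000 -0.2415 +0.3494 +0.6425]
  T[3,:] = [+0.0000 -0.1051 +0.1403 +0.4895]
|roots of det(T-λI)|: 0.5052, 0.1837, 0.1837, 0.0000.
ρ = 0.5052; 0.5052 < 1, so it converges for any x₀.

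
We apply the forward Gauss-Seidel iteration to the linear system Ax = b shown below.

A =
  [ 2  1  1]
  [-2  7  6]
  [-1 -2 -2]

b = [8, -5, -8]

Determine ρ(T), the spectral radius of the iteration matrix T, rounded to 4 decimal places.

Let D = diag(2, 7, -2); L, U the strict triangles.
GS T = -(D+L)⁻¹U: row 0 first, T[0,2] = -(1)/(2) = -0.5000; later rows by forward substitution.
  T[0,:] = [+0.0000, -0.5000, -0.5000]
  T[1,:] = [+0.0000, -0.1429, -1.0000]
  T[2,:] = [+0.0000, +0.3929, +1.2500]
|roots of det(T-λI)|: 0.8571, 0.2500, 0.0000.
spectral radius ρ = 0.8571; 0.8571 < 1 ⇒ converges.

0.8571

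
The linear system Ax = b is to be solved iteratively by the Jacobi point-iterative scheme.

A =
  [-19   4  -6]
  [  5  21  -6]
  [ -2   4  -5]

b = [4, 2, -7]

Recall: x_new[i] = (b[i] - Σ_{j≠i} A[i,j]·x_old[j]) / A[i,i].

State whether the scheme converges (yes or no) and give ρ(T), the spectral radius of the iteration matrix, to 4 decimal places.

yes, ρ = 0.6038

Let D = diag(-19, 21, -5); L, U the strict triangles.
Jacobi T = -D⁻¹(L+U): T[0,2] = -(-6)/(-19) = -0.3158; T[0,0] = 0.
  T[0,:] = [+0.0000, +0.2105, -0.3158]
  T[1,:] = [-0.2381, +0.0000, +0.2857]
  T[2,:] = [-0.4000, +0.8000, +0.0000]
|roots of det(T-λI)|: 0.6038, 0.4790, 0.1248.
ρ(T) = max|λ| = 0.6038; 0.6038 < 1 ⇒ converges.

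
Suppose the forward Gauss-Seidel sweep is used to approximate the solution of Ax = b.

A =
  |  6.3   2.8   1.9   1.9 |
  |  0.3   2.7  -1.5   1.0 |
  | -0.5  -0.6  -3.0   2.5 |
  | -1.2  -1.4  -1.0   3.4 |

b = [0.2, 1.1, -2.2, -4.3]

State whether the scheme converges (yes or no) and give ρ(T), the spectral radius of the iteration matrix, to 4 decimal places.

Diagonal D = diag(6.3, 2.7, -3, 3.4); L, U strict lower/upper.
GS T = -(D+L)⁻¹U: row 0 first, T[0,3] = -(1.9)/(6.3) = -0.3016; later rows by forward substitution.
  T[0,:] = [+0.0000 -0.4444 -0.3016 -0.3016]
  T[1,:] = [+0.0000 +0.0494 +0.5891 -0.3369]
  T[2,:] = [+0.0000 +0.0642 -0.0675 +0.9510]
  T[3,:] = [+0.0000 -0.1176 +0.1162 +0.0345]
eigenvalue magnitudes: 0.5592, 0.3604, 0.3604, 0.0000.
ρ = 0.5592; 0.5592 < 1 ⇒ converges.

yes, ρ = 0.5592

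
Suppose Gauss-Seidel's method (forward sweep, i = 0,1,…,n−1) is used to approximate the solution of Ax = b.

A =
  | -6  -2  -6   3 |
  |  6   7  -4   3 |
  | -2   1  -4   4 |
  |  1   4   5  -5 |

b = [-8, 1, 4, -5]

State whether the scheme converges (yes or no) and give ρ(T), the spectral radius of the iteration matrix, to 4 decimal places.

Diagonal D = diag(-6, 7, -4, -5); L, U strict lower/upper.
Gauss-Seidel: T = -(D+L)⁻¹U, row 0 first, T[0,1] = -(-2)/(-6) = -0.3333; later rows by forward substitution.
  T[0,:] = [+0.0000  -0.3333  -1.0000  +0.5000]
  T[1,:] = [+0.0000  +0.2857  +1.4286  -0.8571]
  T[2,:] = [+0.0000  +0.2381  +0.8571  +0.5357]
  T[3,:] = [+0.0000  +0.4000  +1.8000  -0.0500]
|λ(T)| sorted: 1.5702, 0.5237, 0.0463, 0.0000.
ρ(T) = max|λ| = 1.5702; 1.5702 > 1 ⇒ diverges.

no, ρ = 1.5702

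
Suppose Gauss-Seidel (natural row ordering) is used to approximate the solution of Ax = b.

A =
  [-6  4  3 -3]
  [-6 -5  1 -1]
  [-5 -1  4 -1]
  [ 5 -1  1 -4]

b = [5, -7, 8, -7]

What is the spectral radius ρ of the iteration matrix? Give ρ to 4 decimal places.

A = D + L + U where D = diag(-6, -5, 4, -4).
Gauss-Seidel: T = -(D+L)⁻¹U, row 0 first, T[0,1] = -(4)/(-6) = +0.6667; later rows by forward substitution.
  T[0,:] = [+0.0000  +0.6667  +0.5000  -0.5000]
  T[1,:] = [+0.0000  -0.8000  -0.4000  +0.4000]
  T[2,:] = [+0.0000  +0.6333  +0.5250  -0.2750]
  T[3,:] = [+0.0000  +1.1917  +0.8562  -0.7937]
moduli |λ_i(T)| = 1.1980, 0.2620, 0.1328, 0.0000.
ρ = 1.1980; 1.1980 > 1 ⇒ diverges.

1.1980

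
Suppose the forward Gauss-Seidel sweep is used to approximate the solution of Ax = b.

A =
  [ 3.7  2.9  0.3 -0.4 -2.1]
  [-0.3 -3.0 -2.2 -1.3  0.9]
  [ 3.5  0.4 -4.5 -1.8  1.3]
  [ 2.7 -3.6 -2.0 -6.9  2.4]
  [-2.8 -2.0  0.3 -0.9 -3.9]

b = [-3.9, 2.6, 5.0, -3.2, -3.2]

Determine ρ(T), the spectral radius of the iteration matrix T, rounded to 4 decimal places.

Split A = D + L + U, D = diag(3.7, -3, -4.5, -6.9, -3.9).
Gauss-Seidel: T = -(D+L)⁻¹U, row 0 first, T[0,2] = -(0.3)/(3.7) = -0.0811; later rows by forward substitution.
  T[0,:] = [+0.0000  -0.7838  -0.0811  +0.1081  +0.5676]
  T[1,:] = [+0.0000  +0.0784  -0.7252  -0.4441  +0.2432]
  T[2,:] = [+0.0000  -0.6026  -0.1275  -0.3554  +0.7520]
  T[3,:] = [+0.0000  -0.1729  +0.3836  +0.3770  +0.2251]
  T[4,:] = [+0.0000  +0.5161  +0.3318  +0.0358  -0.5263]
moduli |λ_i(T)| = 1.2576, 0.5040, 0.3010, 0.3010, 0.0000.
ρ(T) = max|λ| = 1.2576; 1.2576 > 1, so it fails to converge.

1.2576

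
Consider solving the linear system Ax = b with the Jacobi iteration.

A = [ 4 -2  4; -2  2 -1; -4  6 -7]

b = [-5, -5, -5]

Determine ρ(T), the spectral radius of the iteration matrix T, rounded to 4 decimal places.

1.4757

A = D + L + U where D = diag(4, 2, -7).
Jacobi: T = -D⁻¹(L+U), T[2,1] = -(6)/(-7) = +0.8571; T[2,2] = 0.
  T[0,:] = [+0.0000  +0.5000  -1.0000]
  T[1,:] = [+1.0000  +0.0000  +0.5000]
  T[2,:] = [-0.5714  +0.8571  +0.0000]
eigenvalue magnitudes: 1.4757, 0.8232, 0.8232.
ρ = 1.4757; 1.4757 > 1 ⇒ diverges.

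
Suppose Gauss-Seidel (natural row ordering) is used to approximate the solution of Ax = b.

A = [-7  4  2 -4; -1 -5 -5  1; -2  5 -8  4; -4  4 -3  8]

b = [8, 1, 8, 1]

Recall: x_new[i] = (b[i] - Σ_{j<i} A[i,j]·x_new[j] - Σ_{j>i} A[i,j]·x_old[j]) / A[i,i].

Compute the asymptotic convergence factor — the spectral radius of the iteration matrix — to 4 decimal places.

Split A = D + L + U, D = diag(-7, -5, -8, 8).
T_GS = -(D+L)⁻¹U: row 0 first, T[0,1] = -(4)/(-7) = +0.5714; later rows by forward substitution.
  T[0,:] = [+0.0000  +0.5714  +0.2857  -0.5714]
  T[1,:] = [+0.0000  -0.1143  -1.0571  +0.3143]
  T[2,:] = [+0.0000  -0.2143  -0.7321  +0.8393]
  T[3,:] = [+0.0000  +0.2625  +0.3969  -0.1281]
|roots of det(T-λI)|: 1.3768, 0.3221, 0.3221, 0.0000.
ρ(T) = max|λ| = 1.3768; 1.3768 > 1 ⇒ diverges.

1.3768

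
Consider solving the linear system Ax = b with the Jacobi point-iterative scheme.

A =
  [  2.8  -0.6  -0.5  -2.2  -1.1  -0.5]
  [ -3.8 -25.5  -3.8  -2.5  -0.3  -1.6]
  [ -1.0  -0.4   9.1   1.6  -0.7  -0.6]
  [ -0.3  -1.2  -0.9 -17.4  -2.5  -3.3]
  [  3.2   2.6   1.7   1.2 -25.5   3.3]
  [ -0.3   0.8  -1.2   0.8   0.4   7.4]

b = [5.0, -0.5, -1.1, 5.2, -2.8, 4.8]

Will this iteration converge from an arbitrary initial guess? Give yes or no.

yes

Diagonal D = diag(2.8, -25.5, 9.1, -17.4, -25.5, 7.4); L, U strict lower/upper.
T_J = -D⁻¹(L+U): T[4,2] = -(1.7)/(-25.5) = +0.0667; T[4,4] = 0.
  T[0,:] = [+0.0000, +0.2143, +0.1786, +0.7857, +0.3929, +0.1786]
  T[1,:] = [-0.1490, +0.0000, -0.1490, -0.0980, -0.0118, -0.0627]
  T[2,:] = [+0.1099, +0.0440, +0.0000, -0.1758, +0.0769, +0.0659]
  T[3,:] = [-0.0172, -0.0690, -0.0517, +0.0000, -0.1437, -0.1897]
  T[4,:] = [+0.1255, +0.1020, +0.0667, +0.0471, +0.0000, +0.1294]
  T[5,:] = [+0.0405, -0.1081, +0.1622, -0.1081, -0.0541, +0.0000]
moduli |λ_i(T)| = 0.2864, 0.2430, 0.2430, 0.1495, 0.1495, 0.0735.
ρ(T) = max|λ| = 0.2864; 0.2864 < 1 ⇒ converges.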